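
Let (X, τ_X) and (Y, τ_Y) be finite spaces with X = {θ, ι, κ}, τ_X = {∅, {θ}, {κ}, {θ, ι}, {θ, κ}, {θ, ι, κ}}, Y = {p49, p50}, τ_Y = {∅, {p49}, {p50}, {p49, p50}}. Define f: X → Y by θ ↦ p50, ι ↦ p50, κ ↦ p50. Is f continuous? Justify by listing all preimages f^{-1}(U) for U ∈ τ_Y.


f IS continuous.

Compute f^{-1}(U) for each U ∈ τ_Y:
  U = ∅: f^{-1}(U) = ∅ ∈ τ_X ✓.
  U = {p49}: f^{-1}(U) = ∅ ∈ τ_X ✓.
  U = {p50}: f^{-1}(U) = {θ, ι, κ} ∈ τ_X ✓.
  U = {p49, p50}: f^{-1}(U) = {θ, ι, κ} ∈ τ_X ✓.
Every preimage lies in τ_X, so f IS continuous.


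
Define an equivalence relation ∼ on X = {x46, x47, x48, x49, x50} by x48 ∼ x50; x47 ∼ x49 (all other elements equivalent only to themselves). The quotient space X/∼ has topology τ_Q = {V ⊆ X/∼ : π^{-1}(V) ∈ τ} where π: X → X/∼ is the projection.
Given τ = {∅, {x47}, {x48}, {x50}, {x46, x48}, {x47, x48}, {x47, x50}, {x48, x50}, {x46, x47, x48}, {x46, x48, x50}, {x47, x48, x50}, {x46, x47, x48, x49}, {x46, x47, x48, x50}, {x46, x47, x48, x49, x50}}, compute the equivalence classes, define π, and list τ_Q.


X/∼ = {[x46], [x47=x49], [x48=x50]}; |τ_Q| = 4.

Equivalence classes: [x46], [x47=x49], [x48=x50].
Quotient map π: X → X/∼ sends x46 ↦ [x46], x47 ↦ [x47=x49], x48 ↦ [x48=x50], x49 ↦ [x47=x49], x50 ↦ [x48=x50].
For each subset V ⊆ X/∼, compute π^{-1}(V) ⊆ X and check whether π^{-1}(V) ∈ τ. V is open in τ_Q iff π^{-1}(V) ∈ τ.
  V = {}: π^{-1}(V) = ∅ ∈ τ ✓.
  V = {[x46]}: π^{-1}(V) = {x46} ∉ τ ✗.
  V = {[x47=x49]}: π^{-1}(V) = {x47, x49} ∉ τ ✗.
  V = {[x46], [x47=x49]}: π^{-1}(V) = {x46, x47, x49} ∉ τ ✗.
  V = {[x48=x50]}: π^{-1}(V) = {x48, x50} ∈ τ ✓.
  V = {[x46], [x48=x50]}: π^{-1}(V) = {x46, x48, x50} ∈ τ ✓.
  V = {[x47=x49], [x48=x50]}: π^{-1}(V) = {x47, x48, x49, x50} ∉ τ ✗.
  V = {[x46], [x47=x49], [x48=x50]}: π^{-1}(V) = {x46, x47, x48, x49, x50} ∈ τ ✓.
Open sets in the quotient: τ_Q = {{}, {[x48=x50]}, {[x46], [x48=x50]}, {[x46], [x47=x49], [x48=x50]}} (4 elements).


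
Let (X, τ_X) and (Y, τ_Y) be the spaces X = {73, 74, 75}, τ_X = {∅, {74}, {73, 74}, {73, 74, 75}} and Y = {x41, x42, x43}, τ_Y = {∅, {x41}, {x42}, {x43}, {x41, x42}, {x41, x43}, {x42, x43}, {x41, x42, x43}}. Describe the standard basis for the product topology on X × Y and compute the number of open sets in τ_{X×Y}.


Basis B = {∅ × ∅, {74} × {x41}, {74} × {x42}, {74} × {x43}, {73, 74} × {x41}, {73, 74} × {x42}, {73, 74} × {x43}, {74} × {x41, x42}, {74} × {x41, x43}, {74} × {x42, x43}, {73, 74, 75} × {x41}, {73, 74, 75} × {x42}, {73, 74, 75} × {x43}, {74} × {x41, x42, x43}, {73, 74} × {x41, x42}, {73, 74} × {x41, x43}, {73, 74} × {x42, x43}, {73, 74} × {x41, x42, x43}, {73, 74, 75} × {x41, x42}, {73, 74, 75} × {x41, x43}, {73, 74, 75} × {x42, x43}, {73, 74, 75} × {x41, x42, x43}}; |τ_{X×Y}| = 64.

Enumerate products U × V with U ∈ τ_X, V ∈ τ_Y (deduplicated):
  ∅ × ∅ = {} (∅)
  {74} × {x41} = {(74,x41)}
  {74} × {x42} = {(74,x42)}
  {74} × {x43} = {(74,x43)}
  {73, 74} × {x41} = {(73,x41), (74,x41)}
  {73, 74} × {x42} = {(73,x42), (74,x42)}
  {73, 74} × {x43} = {(73,x43), (74,x43)}
  {74} × {x41, x42} = {(74,x41), (74,x42)}
  {74} × {x41, x43} = {(74,x41), (74,x43)}
  {74} × {x42, x43} = {(74,x42), (74,x43)}
  {73, 74, 75} × {x41} = {(73,x41), (74,x41), (75,x41)}
  {73, 74, 75} × {x42} = {(73,x42), (74,x42), (75,x42)}
  {73, 74, 75} × {x43} = {(73,x43), (74,x43), (75,x43)}
  {74} × {x41, x42, x43} = {(74,x41), (74,x42), (74,x43)}
  {73, 74} × {x41, x42} = {(73,x41), (73,x42), (74,x41), (74,x42)}
  {73, 74} × {x41, x43} = {(73,x41), (73,x43), (74,x41), (74,x43)}
  {73, 74} × {x42, x43} = {(73,x42), (73,x43), (74,x42), (74,x43)}
  {73, 74} × {x41, x42, x43} = {(73,x41), (73,x42), (73,x43), (74,x41), (74,x42), (74,x43)}
  {73, 74, 75} × {x41, x42} = {(73,x41), (73,x42), (74,x41), (74,x42), (75,x41), (75,x42)}
  {73, 74, 75} × {x41, x43} = {(73,x41), (73,x43), (74,x41), (74,x43), (75,x41), (75,x43)}
  {73, 74, 75} × {x42, x43} = {(73,x42), (73,x43), (74,x42), (74,x43), (75,x42), (75,x43)}
  {73, 74, 75} × {x41, x42, x43} = {(73,x41), (73,x42), (73,x43), (74,x41), (74,x42), (74,x43), (75,x41), (75,x42), (75,x43)}
These 22 distinct sets form the basis B.
Close under arbitrary unions to get τ_{X×Y}; counting gives |τ_{X×Y}| = 64.


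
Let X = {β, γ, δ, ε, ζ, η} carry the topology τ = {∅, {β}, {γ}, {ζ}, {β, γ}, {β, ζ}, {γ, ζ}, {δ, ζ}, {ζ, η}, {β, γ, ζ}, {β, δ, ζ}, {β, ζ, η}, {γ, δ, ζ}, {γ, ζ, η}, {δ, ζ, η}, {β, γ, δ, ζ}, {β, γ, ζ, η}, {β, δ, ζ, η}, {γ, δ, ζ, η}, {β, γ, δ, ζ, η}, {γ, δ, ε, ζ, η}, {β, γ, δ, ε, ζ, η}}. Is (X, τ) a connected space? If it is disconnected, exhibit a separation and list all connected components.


(X, τ) is disconnected; components = [{β}, {γ, δ, ε, ζ, η}].

Find clopen sets (U ∈ τ with X ∖ U ∈ τ):
  U = ∅, X ∖ U = {β, γ, δ, ε, ζ, η} — both open, so U is clopen.
  U = {β}, X ∖ U = {γ, δ, ε, ζ, η} — both open, so U is clopen.
  U = {γ, δ, ε, ζ, η}, X ∖ U = {β} — both open, so U is clopen.
  U = {β, γ, δ, ε, ζ, η}, X ∖ U = ∅ — both open, so U is clopen.
Nontrivial clopen(s) exist: e.g. {β}. So (X, τ) is disconnected.
Compute connected components by grouping points that agree on all clopens:
  component: {β}
  component: {γ, δ, ε, ζ, η}


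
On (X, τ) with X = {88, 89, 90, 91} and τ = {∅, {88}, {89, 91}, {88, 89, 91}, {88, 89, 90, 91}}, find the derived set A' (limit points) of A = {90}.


A' = ∅

For each x ∈ X, list the open sets U ∈ τ with x ∈ U, then check whether U ∩ (A ∖ {x}) ≠ ∅ for every such U.
  x = 88: open {88} ∋ x has {88} ∩ (A ∖ {88}) = ∅, so x is NOT a limit point.
  x = 89: open {89, 91} ∋ x has {89, 91} ∩ (A ∖ {89}) = ∅, so x is NOT a limit point.
  x = 90: open {88, 89, 90, 91} ∋ x has {88, 89, 90, 91} ∩ (A ∖ {90}) = ∅, so x is NOT a limit point.
  x = 91: open {89, 91} ∋ x has {89, 91} ∩ (A ∖ {91}) = ∅, so x is NOT a limit point.
Collecting: A' = ∅.


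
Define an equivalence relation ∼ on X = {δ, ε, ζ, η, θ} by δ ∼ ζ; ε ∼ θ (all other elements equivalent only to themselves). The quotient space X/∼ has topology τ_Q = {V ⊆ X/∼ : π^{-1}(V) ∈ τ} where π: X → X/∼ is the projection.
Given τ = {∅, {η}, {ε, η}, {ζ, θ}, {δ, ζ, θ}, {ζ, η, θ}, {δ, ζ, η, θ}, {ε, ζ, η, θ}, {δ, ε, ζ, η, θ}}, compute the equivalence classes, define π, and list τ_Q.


X/∼ = {[δ=ζ], [ε=θ], [η]}; |τ_Q| = 3.

Equivalence classes: [δ=ζ], [ε=θ], [η].
Quotient map π: X → X/∼ sends δ ↦ [δ=ζ], ε ↦ [ε=θ], ζ ↦ [δ=ζ], η ↦ [η], θ ↦ [ε=θ].
For each subset V ⊆ X/∼, compute π^{-1}(V) ⊆ X and check whether π^{-1}(V) ∈ τ. V is open in τ_Q iff π^{-1}(V) ∈ τ.
  V = {}: π^{-1}(V) = ∅ ∈ τ ✓.
  V = {[δ=ζ]}: π^{-1}(V) = {δ, ζ} ∉ τ ✗.
  V = {[ε=θ]}: π^{-1}(V) = {ε, θ} ∉ τ ✗.
  V = {[δ=ζ], [ε=θ]}: π^{-1}(V) = {δ, ε, ζ, θ} ∉ τ ✗.
  V = {[η]}: π^{-1}(V) = {η} ∈ τ ✓.
  V = {[δ=ζ], [η]}: π^{-1}(V) = {δ, ζ, η} ∉ τ ✗.
  V = {[ε=θ], [η]}: π^{-1}(V) = {ε, η, θ} ∉ τ ✗.
  V = {[δ=ζ], [ε=θ], [η]}: π^{-1}(V) = {δ, ε, ζ, η, θ} ∈ τ ✓.
Open sets in the quotient: τ_Q = {{}, {[η]}, {[δ=ζ], [ε=θ], [η]}} (3 elements).


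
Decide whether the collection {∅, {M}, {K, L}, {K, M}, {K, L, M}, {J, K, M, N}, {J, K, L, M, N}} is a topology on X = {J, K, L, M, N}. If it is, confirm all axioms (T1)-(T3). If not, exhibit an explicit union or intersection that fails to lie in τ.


τ is NOT a topology on X.

Axiom (T1): ∅ ∈ τ? Yes; X ∈ τ? Yes.
Axiom (T2/T3): check pairwise unions and intersections of members of τ.
Counterexample for (T3): {K, L} ∩ {K, M} = {K} ∉ τ. Therefore τ is NOT a topology.


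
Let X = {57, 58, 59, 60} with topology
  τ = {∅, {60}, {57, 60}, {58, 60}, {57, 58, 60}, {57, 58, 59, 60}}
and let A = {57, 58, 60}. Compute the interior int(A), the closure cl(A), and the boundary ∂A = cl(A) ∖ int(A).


int(A) = {57, 58, 60}, cl(A) = {57, 58, 59, 60}, ∂A = {59}.

Closed sets in (X, τ) are complements of opens:
  closed(X, τ) = {∅, {59}, {57, 59}, {58, 59}, {57, 58, 59}, {57, 58, 59, 60}}.
int(A) = ⋃ {U ∈ τ : U ⊆ A}. Opens contained in A: ∅, {60}, {57, 60}, {58, 60}, {57, 58, 60}.
Taking the union of these: int(A) = {57, 58, 60}.
cl(A) = ⋂ {C closed : A ⊆ C}. Closed sets containing A: {57, 58, 59, 60}.
Intersecting these: cl(A) = {57, 58, 59, 60}.
∂A = cl(A) ∖ int(A) = {57, 58, 59, 60} ∖ {57, 58, 60} = {59}.


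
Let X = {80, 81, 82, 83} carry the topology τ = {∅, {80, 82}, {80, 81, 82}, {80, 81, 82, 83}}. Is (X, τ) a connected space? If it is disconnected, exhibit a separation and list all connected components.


(X, τ) is connected.

Find clopen sets (U ∈ τ with X ∖ U ∈ τ):
  U = ∅, X ∖ U = {80, 81, 82, 83} — both open, so U is clopen.
  U = {80, 81, 82, 83}, X ∖ U = ∅ — both open, so U is clopen.
Only trivial clopens (∅ and X) exist, so (X, τ) is connected.
Compute connected components by grouping points that agree on all clopens:
  component: {80, 81, 82, 83}


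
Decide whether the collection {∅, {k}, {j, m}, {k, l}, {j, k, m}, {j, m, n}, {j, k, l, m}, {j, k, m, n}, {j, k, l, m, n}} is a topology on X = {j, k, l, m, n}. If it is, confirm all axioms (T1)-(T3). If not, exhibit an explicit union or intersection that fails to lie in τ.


τ IS a topology on X.

Axiom (T1): ∅ ∈ τ? Yes; X ∈ τ? Yes.
Axiom (T2/T3): check pairwise unions and intersections of members of τ.
All pairwise intersections and unions checked — each lies in τ. Therefore τ satisfies (T1), (T2), (T3): it IS a topology on X.


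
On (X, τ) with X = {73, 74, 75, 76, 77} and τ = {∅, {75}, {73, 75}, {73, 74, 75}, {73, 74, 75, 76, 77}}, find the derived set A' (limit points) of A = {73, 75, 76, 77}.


A' = {73, 74, 76, 77}

For each x ∈ X, list the open sets U ∈ τ with x ∈ U, then check whether U ∩ (A ∖ {x}) ≠ ∅ for every such U.
  x = 73: opens ∋ x are {73, 75}, {73, 74, 75}, {73, 74, 75, 76, 77}; each meets A ∖ {73}, so x IS a limit point.
  x = 74: opens ∋ x are {73, 74, 75}, {73, 74, 75, 76, 77}; each meets A ∖ {74}, so x IS a limit point.
  x = 75: open {75} ∋ x has {75} ∩ (A ∖ {75}) = ∅, so x is NOT a limit point.
  x = 76: opens ∋ x are {73, 74, 75, 76, 77}; each meets A ∖ {76}, so x IS a limit point.
  x = 77: opens ∋ x are {73, 74, 75, 76, 77}; each meets A ∖ {77}, so x IS a limit point.
Collecting: A' = {73, 74, 76, 77}.


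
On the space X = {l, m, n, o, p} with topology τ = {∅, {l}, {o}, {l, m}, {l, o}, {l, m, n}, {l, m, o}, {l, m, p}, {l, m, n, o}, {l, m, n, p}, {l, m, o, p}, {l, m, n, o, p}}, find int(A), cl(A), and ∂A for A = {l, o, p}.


int(A) = {l, o}, cl(A) = {l, m, n, o, p}, ∂A = {m, n, p}.

Closed sets in (X, τ) are complements of opens:
  closed(X, τ) = {∅, {n}, {o}, {p}, {n, o}, {n, p}, {o, p}, {m, n, p}, {n, o, p}, {l, m, n, p}, {m, n, o, p}, {l, m, n, o, p}}.
int(A) = ⋃ {U ∈ τ : U ⊆ A}. Opens contained in A: ∅, {l}, {o}, {l, o}.
Taking the union of these: int(A) = {l, o}.
cl(A) = ⋂ {C closed : A ⊆ C}. Closed sets containing A: {l, m, n, o, p}.
Intersecting these: cl(A) = {l, m, n, o, p}.
∂A = cl(A) ∖ int(A) = {l, m, n, o, p} ∖ {l, o} = {m, n, p}.


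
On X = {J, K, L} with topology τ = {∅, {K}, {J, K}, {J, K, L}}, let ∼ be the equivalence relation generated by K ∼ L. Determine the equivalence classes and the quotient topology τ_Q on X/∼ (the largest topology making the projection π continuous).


X/∼ = {[J], [K=L]}; |τ_Q| = 2.

Equivalence classes: [J], [K=L].
Quotient map π: X → X/∼ sends J ↦ [J], K ↦ [K=L], L ↦ [K=L].
For each subset V ⊆ X/∼, compute π^{-1}(V) ⊆ X and check whether π^{-1}(V) ∈ τ. V is open in τ_Q iff π^{-1}(V) ∈ τ.
  V = {}: π^{-1}(V) = ∅ ∈ τ ✓.
  V = {[J]}: π^{-1}(V) = {J} ∉ τ ✗.
  V = {[K=L]}: π^{-1}(V) = {K, L} ∉ τ ✗.
  V = {[J], [K=L]}: π^{-1}(V) = {J, K, L} ∈ τ ✓.
Open sets in the quotient: τ_Q = {{}, {[J], [K=L]}} (2 elements).


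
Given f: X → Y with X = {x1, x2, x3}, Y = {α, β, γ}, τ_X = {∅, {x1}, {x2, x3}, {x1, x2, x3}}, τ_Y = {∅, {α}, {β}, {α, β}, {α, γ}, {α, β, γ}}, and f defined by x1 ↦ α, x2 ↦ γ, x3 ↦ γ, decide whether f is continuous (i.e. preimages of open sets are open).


f IS continuous.

Compute f^{-1}(U) for each U ∈ τ_Y:
  U = ∅: f^{-1}(U) = ∅ ∈ τ_X ✓.
  U = {α}: f^{-1}(U) = {x1} ∈ τ_X ✓.
  U = {β}: f^{-1}(U) = ∅ ∈ τ_X ✓.
  U = {α, β}: f^{-1}(U) = {x1} ∈ τ_X ✓.
  U = {α, γ}: f^{-1}(U) = {x1, x2, x3} ∈ τ_X ✓.
  U = {α, β, γ}: f^{-1}(U) = {x1, x2, x3} ∈ τ_X ✓.
Every preimage lies in τ_X, so f IS continuous.


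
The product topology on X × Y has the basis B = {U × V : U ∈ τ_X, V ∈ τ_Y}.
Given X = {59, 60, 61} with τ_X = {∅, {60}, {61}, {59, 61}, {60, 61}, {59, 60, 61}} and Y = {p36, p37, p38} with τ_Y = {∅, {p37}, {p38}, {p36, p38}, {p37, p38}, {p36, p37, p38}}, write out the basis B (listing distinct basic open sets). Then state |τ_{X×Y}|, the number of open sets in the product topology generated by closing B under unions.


Basis B = {∅ × ∅, {60} × {p37}, {60} × {p38}, {61} × {p37}, {61} × {p38}, {59, 61} × {p37}, {59, 61} × {p38}, {60} × {p36, p38}, {60} × {p37, p38}, {60, 61} × {p37}, {60, 61} × {p38}, {61} × {p36, p38}, {61} × {p37, p38}, {59, 60, 61} × {p37}, {59, 60, 61} × {p38}, {60} × {p36, p37, p38}, {61} × {p36, p37, p38}, {59, 61} × {p36, p38}, {59, 61} × {p37, p38}, {60, 61} × {p36, p38}, {60, 61} × {p37, p38}, {59, 61} × {p36, p37, p38}, {59, 60, 61} × {p36, p38}, {59, 60, 61} × {p37, p38}, {60, 61} × {p36, p37, p38}, {59, 60, 61} × {p36, p37, p38}}; |τ_{X×Y}| = 108.

Enumerate products U × V with U ∈ τ_X, V ∈ τ_Y (deduplicated):
  ∅ × ∅ = {} (∅)
  {60} × {p37} = {(60,p37)}
  {60} × {p38} = {(60,p38)}
  {61} × {p37} = {(61,p37)}
  {61} × {p38} = {(61,p38)}
  {59, 61} × {p37} = {(59,p37), (61,p37)}
  {59, 61} × {p38} = {(59,p38), (61,p38)}
  {60} × {p36, p38} = {(60,p36), (60,p38)}
  {60} × {p37, p38} = {(60,p37), (60,p38)}
  {60, 61} × {p37} = {(60,p37), (61,p37)}
  {60, 61} × {p38} = {(60,p38), (61,p38)}
  {61} × {p36, p38} = {(61,p36), (61,p38)}
  {61} × {p37, p38} = {(61,p37), (61,p38)}
  {59, 60, 61} × {p37} = {(59,p37), (60,p37), (61,p37)}
  {59, 60, 61} × {p38} = {(59,p38), (60,p38), (61,p38)}
  {60} × {p36, p37, p38} = {(60,p36), (60,p37), (60,p38)}
  {61} × {p36, p37, p38} = {(61,p36), (61,p37), (61,p38)}
  {59, 61} × {p36, p38} = {(59,p36), (59,p38), (61,p36), (61,p38)}
  {59, 61} × {p37, p38} = {(59,p37), (59,p38), (61,p37), (61,p38)}
  {60, 61} × {p36, p38} = {(60,p36), (60,p38), (61,p36), (61,p38)}
  {60, 61} × {p37, p38} = {(60,p37), (60,p38), (61,p37), (61,p38)}
  {59, 61} × {p36, p37, p38} = {(59,p36), (59,p37), (59,p38), (61,p36), (61,p37), (61,p38)}
  {59, 60, 61} × {p36, p38} = {(59,p36), (59,p38), (60,p36), (60,p38), (61,p36), (61,p38)}
  {59, 60, 61} × {p37, p38} = {(59,p37), (59,p38), (60,p37), (60,p38), (61,p37), (61,p38)}
  {60, 61} × {p36, p37, p38} = {(60,p36), (60,p37), (60,p38), (61,p36), (61,p37), (61,p38)}
  {59, 60, 61} × {p36, p37, p38} = {(59,p36), (59,p37), (59,p38), (60,p36), (60,p37), (60,p38), (61,p36), (61,p37), (61,p38)}
These 26 distinct sets form the basis B.
Close under arbitrary unions to get τ_{X×Y}; counting gives |τ_{X×Y}| = 108.


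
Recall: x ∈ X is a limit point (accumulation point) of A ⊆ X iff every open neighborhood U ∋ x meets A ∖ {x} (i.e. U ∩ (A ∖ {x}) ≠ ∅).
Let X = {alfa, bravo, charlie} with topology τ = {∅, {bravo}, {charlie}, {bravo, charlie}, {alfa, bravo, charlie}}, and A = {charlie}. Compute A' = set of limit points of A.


A' = {alfa}

For each x ∈ X, list the open sets U ∈ τ with x ∈ U, then check whether U ∩ (A ∖ {x}) ≠ ∅ for every such U.
  x = alfa: opens ∋ x are {alfa, bravo, charlie}; each meets A ∖ {alfa}, so x IS a limit point.
  x = bravo: open {bravo} ∋ x has {bravo} ∩ (A ∖ {bravo}) = ∅, so x is NOT a limit point.
  x = charlie: open {charlie} ∋ x has {charlie} ∩ (A ∖ {charlie}) = ∅, so x is NOT a limit point.
Collecting: A' = {alfa}.


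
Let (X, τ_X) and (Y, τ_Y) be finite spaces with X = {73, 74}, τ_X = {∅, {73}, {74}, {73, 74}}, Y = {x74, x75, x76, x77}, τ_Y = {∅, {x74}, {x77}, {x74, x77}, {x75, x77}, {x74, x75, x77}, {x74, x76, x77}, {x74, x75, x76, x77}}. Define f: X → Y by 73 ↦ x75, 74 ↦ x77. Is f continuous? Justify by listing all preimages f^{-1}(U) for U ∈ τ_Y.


f IS continuous.

Compute f^{-1}(U) for each U ∈ τ_Y:
  U = ∅: f^{-1}(U) = ∅ ∈ τ_X ✓.
  U = {x74}: f^{-1}(U) = ∅ ∈ τ_X ✓.
  U = {x77}: f^{-1}(U) = {74} ∈ τ_X ✓.
  U = {x74, x77}: f^{-1}(U) = {74} ∈ τ_X ✓.
  U = {x75, x77}: f^{-1}(U) = {73, 74} ∈ τ_X ✓.
  U = {x74, x75, x77}: f^{-1}(U) = {73, 74} ∈ τ_X ✓.
  U = {x74, x76, x77}: f^{-1}(U) = {74} ∈ τ_X ✓.
  U = {x74, x75, x76, x77}: f^{-1}(U) = {73, 74} ∈ τ_X ✓.
Every preimage lies in τ_X, so f IS continuous.


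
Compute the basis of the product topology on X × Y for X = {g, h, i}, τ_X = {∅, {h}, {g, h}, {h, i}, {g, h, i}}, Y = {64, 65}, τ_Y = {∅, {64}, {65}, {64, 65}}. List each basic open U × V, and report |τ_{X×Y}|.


Basis B = {∅ × ∅, {h} × {64}, {h} × {65}, {g, h} × {64}, {g, h} × {65}, {h} × {64, 65}, {h, i} × {64}, {h, i} × {65}, {g, h, i} × {64}, {g, h, i} × {65}, {g, h} × {64, 65}, {h, i} × {64, 65}, {g, h, i} × {64, 65}}; |τ_{X×Y}| = 25.

Enumerate products U × V with U ∈ τ_X, V ∈ τ_Y (deduplicated):
  ∅ × ∅ = {} (∅)
  {h} × {64} = {(h,64)}
  {h} × {65} = {(h,65)}
  {g, h} × {64} = {(g,64), (h,64)}
  {g, h} × {65} = {(g,65), (h,65)}
  {h} × {64, 65} = {(h,64), (h,65)}
  {h, i} × {64} = {(h,64), (i,64)}
  {h, i} × {65} = {(h,65), (i,65)}
  {g, h, i} × {64} = {(g,64), (h,64), (i,64)}
  {g, h, i} × {65} = {(g,65), (h,65), (i,65)}
  {g, h} × {64, 65} = {(g,64), (g,65), (h,64), (h,65)}
  {h, i} × {64, 65} = {(h,64), (h,65), (i,64), (i,65)}
  {g, h, i} × {64, 65} = {(g,64), (g,65), (h,64), (h,65), (i,64), (i,65)}
These 13 distinct sets form the basis B.
Close under arbitrary unions to get τ_{X×Y}; counting gives |τ_{X×Y}| = 25.


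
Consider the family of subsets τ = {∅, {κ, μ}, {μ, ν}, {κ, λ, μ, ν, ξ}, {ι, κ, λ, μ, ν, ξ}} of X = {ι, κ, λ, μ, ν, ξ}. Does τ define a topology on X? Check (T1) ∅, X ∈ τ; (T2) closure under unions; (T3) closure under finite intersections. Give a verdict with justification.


τ is NOT a topology on X.

Axiom (T1): ∅ ∈ τ? Yes; X ∈ τ? Yes.
Axiom (T2/T3): check pairwise unions and intersections of members of τ.
Counterexample for (T3): {κ, μ} ∩ {μ, ν} = {μ} ∉ τ. Therefore τ is NOT a topology.


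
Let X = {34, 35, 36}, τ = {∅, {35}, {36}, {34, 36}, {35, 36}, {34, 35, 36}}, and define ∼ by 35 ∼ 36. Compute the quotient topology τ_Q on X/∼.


X/∼ = {[34], [35=36]}; |τ_Q| = 3.

Equivalence classes: [34], [35=36].
Quotient map π: X → X/∼ sends 34 ↦ [34], 35 ↦ [35=36], 36 ↦ [35=36].
For each subset V ⊆ X/∼, compute π^{-1}(V) ⊆ X and check whether π^{-1}(V) ∈ τ. V is open in τ_Q iff π^{-1}(V) ∈ τ.
  V = {}: π^{-1}(V) = ∅ ∈ τ ✓.
  V = {[34]}: π^{-1}(V) = {34} ∉ τ ✗.
  V = {[35=36]}: π^{-1}(V) = {35, 36} ∈ τ ✓.
  V = {[34], [35=36]}: π^{-1}(V) = {34, 35, 36} ∈ τ ✓.
Open sets in the quotient: τ_Q = {{}, {[35=36]}, {[34], [35=36]}} (3 elements).


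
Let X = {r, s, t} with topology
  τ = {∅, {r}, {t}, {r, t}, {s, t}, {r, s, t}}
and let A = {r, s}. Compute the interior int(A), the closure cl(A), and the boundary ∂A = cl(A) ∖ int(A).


int(A) = {r}, cl(A) = {r, s}, ∂A = {s}.

Closed sets in (X, τ) are complements of opens:
  closed(X, τ) = {∅, {r}, {s}, {r, s}, {s, t}, {r, s, t}}.
int(A) = ⋃ {U ∈ τ : U ⊆ A}. Opens contained in A: ∅, {r}.
Taking the union of these: int(A) = {r}.
cl(A) = ⋂ {C closed : A ⊆ C}. Closed sets containing A: {r, s}, {r, s, t}.
Intersecting these: cl(A) = {r, s}.
∂A = cl(A) ∖ int(A) = {r, s} ∖ {r} = {s}.


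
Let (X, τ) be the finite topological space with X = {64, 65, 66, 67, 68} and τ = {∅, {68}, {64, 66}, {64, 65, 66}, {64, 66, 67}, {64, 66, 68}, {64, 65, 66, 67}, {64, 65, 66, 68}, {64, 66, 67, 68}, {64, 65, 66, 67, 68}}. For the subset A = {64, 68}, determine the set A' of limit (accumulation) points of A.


A' = {65, 66, 67}

For each x ∈ X, list the open sets U ∈ τ with x ∈ U, then check whether U ∩ (A ∖ {x}) ≠ ∅ for every such U.
  x = 64: open {64, 66} ∋ x has {64, 66} ∩ (A ∖ {64}) = ∅, so x is NOT a limit point.
  x = 65: opens ∋ x are {64, 65, 66}, {64, 65, 66, 67}, {64, 65, 66, 68}, {64, 65, 66, 67, 68}; each meets A ∖ {65}, so x IS a limit point.
  x = 66: opens ∋ x are {64, 66}, {64, 65, 66}, {64, 66, 67}, {64, 66, 68}, {64, 65, 66, 67}, {64, 65, 66, 68}, {64, 66, 67, 68}, {64, 65, 66, 67, 68}; each meets A ∖ {66}, so x IS a limit point.
  x = 67: opens ∋ x are {64, 66, 67}, {64, 65, 66, 67}, {64, 66, 67, 68}, {64, 65, 66, 67, 68}; each meets A ∖ {67}, so x IS a limit point.
  x = 68: open {68} ∋ x has {68} ∩ (A ∖ {68}) = ∅, so x is NOT a limit point.
Collecting: A' = {65, 66, 67}.


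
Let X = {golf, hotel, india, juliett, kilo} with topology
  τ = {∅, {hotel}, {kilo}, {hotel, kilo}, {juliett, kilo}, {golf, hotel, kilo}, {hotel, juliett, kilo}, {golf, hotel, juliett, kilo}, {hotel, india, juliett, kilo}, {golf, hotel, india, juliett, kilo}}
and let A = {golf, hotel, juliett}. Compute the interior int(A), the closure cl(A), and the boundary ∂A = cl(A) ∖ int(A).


int(A) = {hotel}, cl(A) = {golf, hotel, india, juliett}, ∂A = {golf, india, juliett}.

Closed sets in (X, τ) are complements of opens:
  closed(X, τ) = {∅, {golf}, {india}, {golf, india}, {india, juliett}, {golf, hotel, india}, {golf, india, juliett}, {golf, hotel, india, juliett}, {golf, india, juliett, kilo}, {golf, hotel, india, juliett, kilo}}.
int(A) = ⋃ {U ∈ τ : U ⊆ A}. Opens contained in A: ∅, {hotel}.
Taking the union of these: int(A) = {hotel}.
cl(A) = ⋂ {C closed : A ⊆ C}. Closed sets containing A: {golf, hotel, india, juliett}, {golf, hotel, india, juliett, kilo}.
Intersecting these: cl(A) = {golf, hotel, india, juliett}.
∂A = cl(A) ∖ int(A) = {golf, hotel, india, juliett} ∖ {hotel} = {golf, india, juliett}.


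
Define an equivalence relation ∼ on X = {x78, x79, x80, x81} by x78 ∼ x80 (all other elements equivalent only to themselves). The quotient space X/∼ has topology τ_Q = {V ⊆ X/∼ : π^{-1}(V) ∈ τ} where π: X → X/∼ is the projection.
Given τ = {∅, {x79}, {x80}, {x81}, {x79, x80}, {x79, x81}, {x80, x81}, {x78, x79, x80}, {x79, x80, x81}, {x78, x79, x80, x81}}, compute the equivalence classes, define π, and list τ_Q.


X/∼ = {[x78=x80], [x79], [x81]}; |τ_Q| = 6.

Equivalence classes: [x78=x80], [x79], [x81].
Quotient map π: X → X/∼ sends x78 ↦ [x78=x80], x79 ↦ [x79], x80 ↦ [x78=x80], x81 ↦ [x81].
For each subset V ⊆ X/∼, compute π^{-1}(V) ⊆ X and check whether π^{-1}(V) ∈ τ. V is open in τ_Q iff π^{-1}(V) ∈ τ.
  V = {}: π^{-1}(V) = ∅ ∈ τ ✓.
  V = {[x78=x80]}: π^{-1}(V) = {x78, x80} ∉ τ ✗.
  V = {[x79]}: π^{-1}(V) = {x79} ∈ τ ✓.
  V = {[x78=x80], [x79]}: π^{-1}(V) = {x78, x79, x80} ∈ τ ✓.
  V = {[x81]}: π^{-1}(V) = {x81} ∈ τ ✓.
  V = {[x78=x80], [x81]}: π^{-1}(V) = {x78, x80, x81} ∉ τ ✗.
  V = {[x79], [x81]}: π^{-1}(V) = {x79, x81} ∈ τ ✓.
  V = {[x78=x80], [x79], [x81]}: π^{-1}(V) = {x78, x79, x80, x81} ∈ τ ✓.
Open sets in the quotient: τ_Q = {{}, {[x79]}, {[x78=x80], [x79]}, {[x81]}, {[x79], [x81]}, {[x78=x80], [x79], [x81]}} (6 elements).


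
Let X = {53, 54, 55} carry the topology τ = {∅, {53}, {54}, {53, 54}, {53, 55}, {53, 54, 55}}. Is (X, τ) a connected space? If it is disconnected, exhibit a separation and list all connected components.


(X, τ) is disconnected; components = [{54}, {53, 55}].

Find clopen sets (U ∈ τ with X ∖ U ∈ τ):
  U = ∅, X ∖ U = {53, 54, 55} — both open, so U is clopen.
  U = {54}, X ∖ U = {53, 55} — both open, so U is clopen.
  U = {53, 55}, X ∖ U = {54} — both open, so U is clopen.
  U = {53, 54, 55}, X ∖ U = ∅ — both open, so U is clopen.
Nontrivial clopen(s) exist: e.g. {54}. So (X, τ) is disconnected.
Compute connected components by grouping points that agree on all clopens:
  component: {54}
  component: {53, 55}


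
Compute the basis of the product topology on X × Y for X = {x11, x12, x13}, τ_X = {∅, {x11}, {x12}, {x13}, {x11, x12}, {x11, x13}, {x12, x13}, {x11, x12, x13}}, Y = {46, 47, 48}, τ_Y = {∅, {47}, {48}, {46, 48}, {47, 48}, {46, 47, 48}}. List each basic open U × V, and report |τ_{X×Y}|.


Basis B = {∅ × ∅, {x11} × {47}, {x11} × {48}, {x12} × {47}, {x12} × {48}, {x13} × {47}, {x13} × {48}, {x11} × {46, 48}, {x11} × {47, 48}, {x11, x12} × {47}, {x11, x13} × {47}, {x11, x12} × {48}, {x11, x13} × {48}, {x12} × {46, 48}, {x12} × {47, 48}, {x12, x13} × {47}, {x12, x13} × {48}, {x13} × {46, 48}, {x13} × {47, 48}, {x11} × {46, 47, 48}, {x11, x12, x13} × {47}, {x11, x12, x13} × {48}, {x12} × {46, 47, 48}, {x13} × {46, 47, 48}, {x11, x12} × {46, 48}, {x11, x13} × {46, 48}, {x11, x12} × {47, 48}, {x11, x13} × {47, 48}, {x12, x13} × {46, 48}, {x12, x13} × {47, 48}, {x11, x12} × {46, 47, 48}, {x11, x13} × {46, 47, 48}, {x11, x12, x13} × {46, 48}, {x11, x12, x13} × {47, 48}, {x12, x13} × {46, 47, 48}, {x11, x12, x13} × {46, 47, 48}}; |τ_{X×Y}| = 216.

Enumerate products U × V with U ∈ τ_X, V ∈ τ_Y (deduplicated):
  ∅ × ∅ = {} (∅)
  {x11} × {47} = {(x11,47)}
  {x11} × {48} = {(x11,48)}
  {x12} × {47} = {(x12,47)}
  {x12} × {48} = {(x12,48)}
  {x13} × {47} = {(x13,47)}
  {x13} × {48} = {(x13,48)}
  {x11} × {46, 48} = {(x11,46), (x11,48)}
  {x11} × {47, 48} = {(x11,47), (x11,48)}
  {x11, x12} × {47} = {(x11,47), (x12,47)}
  {x11, x13} × {47} = {(x11,47), (x13,47)}
  {x11, x12} × {48} = {(x11,48), (x12,48)}
  {x11, x13} × {48} = {(x11,48), (x13,48)}
  {x12} × {46, 48} = {(x12,46), (x12,48)}
  {x12} × {47, 48} = {(x12,47), (x12,48)}
  {x12, x13} × {47} = {(x12,47), (x13,47)}
  {x12, x13} × {48} = {(x12,48), (x13,48)}
  {x13} × {46, 48} = {(x13,46), (x13,48)}
  {x13} × {47, 48} = {(x13,47), (x13,48)}
  {x11} × {46, 47, 48} = {(x11,46), (x11,47), (x11,48)}
  {x11, x12, x13} × {47} = {(x11,47), (x12,47), (x13,47)}
  {x11, x12, x13} × {48} = {(x11,48), (x12,48), (x13,48)}
  {x12} × {46, 47, 48} = {(x12,46), (x12,47), (x12,48)}
  {x13} × {46, 47, 48} = {(x13,46), (x13,47), (x13,48)}
  {x11, x12} × {46, 48} = {(x11,46), (x11,48), (x12,46), (x12,48)}
  {x11, x13} × {46, 48} = {(x11,46), (x11,48), (x13,46), (x13,48)}
  {x11, x12} × {47, 48} = {(x11,47), (x11,48), (x12,47), (x12,48)}
  {x11, x13} × {47, 48} = {(x11,47), (x11,48), (x13,47), (x13,48)}
  {x12, x13} × {46, 48} = {(x12,46), (x12,48), (x13,46), (x13,48)}
  {x12, x13} × {47, 48} = {(x12,47), (x12,48), (x13,47), (x13,48)}
  {x11, x12} × {46, 47, 48} = {(x11,46), (x11,47), (x11,48), (x12,46), (x12,47), (x12,48)}
  {x11, x13} × {46, 47, 48} = {(x11,46), (x11,47), (x11,48), (x13,46), (x13,47), (x13,48)}
  {x11, x12, x13} × {46, 48} = {(x11,46), (x11,48), (x12,46), (x12,48), (x13,46), (x13,48)}
  {x11, x12, x13} × {47, 48} = {(x11,47), (x11,48), (x12,47), (x12,48), (x13,47), (x13,48)}
  {x12, x13} × {46, 47, 48} = {(x12,46), (x12,47), (x12,48), (x13,46), (x13,47), (x13,48)}
  {x11, x12, x13} × {46, 47, 48} = {(x11,46), (x11,47), (x11,48), (x12,46), (x12,47), (x12,48), (x13,46), (x13,47), (x13,48)}
These 36 distinct sets form the basis B.
Close under arbitrary unions to get τ_{X×Y}; counting gives |τ_{X×Y}| = 216.


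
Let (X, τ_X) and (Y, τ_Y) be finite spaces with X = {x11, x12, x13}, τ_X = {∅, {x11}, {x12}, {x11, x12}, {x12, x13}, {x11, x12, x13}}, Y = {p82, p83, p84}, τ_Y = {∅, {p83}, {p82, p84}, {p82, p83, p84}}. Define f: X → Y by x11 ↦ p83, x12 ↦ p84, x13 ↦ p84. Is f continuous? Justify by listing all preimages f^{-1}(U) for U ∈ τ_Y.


f IS continuous.

Compute f^{-1}(U) for each U ∈ τ_Y:
  U = ∅: f^{-1}(U) = ∅ ∈ τ_X ✓.
  U = {p83}: f^{-1}(U) = {x11} ∈ τ_X ✓.
  U = {p82, p84}: f^{-1}(U) = {x12, x13} ∈ τ_X ✓.
  U = {p82, p83, p84}: f^{-1}(U) = {x11, x12, x13} ∈ τ_X ✓.
Every preimage lies in τ_X, so f IS continuous.


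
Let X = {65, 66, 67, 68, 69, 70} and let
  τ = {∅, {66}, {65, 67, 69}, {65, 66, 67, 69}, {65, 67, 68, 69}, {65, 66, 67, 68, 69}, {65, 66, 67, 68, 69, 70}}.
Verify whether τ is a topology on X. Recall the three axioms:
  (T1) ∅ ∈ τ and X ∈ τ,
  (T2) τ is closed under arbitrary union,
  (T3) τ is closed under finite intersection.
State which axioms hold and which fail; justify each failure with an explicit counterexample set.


τ IS a topology on X.

Axiom (T1): ∅ ∈ τ? Yes; X ∈ τ? Yes.
Axiom (T2/T3): check pairwise unions and intersections of members of τ.
All pairwise intersections and unions checked — each lies in τ. Therefore τ satisfies (T1), (T2), (T3): it IS a topology on X.


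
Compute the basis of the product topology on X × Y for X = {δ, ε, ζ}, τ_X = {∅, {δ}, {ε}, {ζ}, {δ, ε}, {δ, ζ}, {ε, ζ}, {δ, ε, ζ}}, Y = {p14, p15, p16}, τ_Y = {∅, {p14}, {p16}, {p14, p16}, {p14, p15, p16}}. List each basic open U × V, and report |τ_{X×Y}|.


Basis B = {∅ × ∅, {δ} × {p14}, {δ} × {p16}, {ε} × {p14}, {ε} × {p16}, {ζ} × {p14}, {ζ} × {p16}, {δ} × {p14, p16}, {δ, ε} × {p14}, {δ, ζ} × {p14}, {δ, ε} × {p16}, {δ, ζ} × {p16}, {ε} × {p14, p16}, {ε, ζ} × {p14}, {ε, ζ} × {p16}, {ζ} × {p14, p16}, {δ} × {p14, p15, p16}, {δ, ε, ζ} × {p14}, {δ, ε, ζ} × {p16}, {ε} × {p14, p15, p16}, {ζ} × {p14, p15, p16}, {δ, ε} × {p14, p16}, {δ, ζ} × {p14, p16}, {ε, ζ} × {p14, p16}, {δ, ε} × {p14, p15, p16}, {δ, ζ} × {p14, p15, p16}, {δ, ε, ζ} × {p14, p16}, {ε, ζ} × {p14, p15, p16}, {δ, ε, ζ} × {p14, p15, p16}}; |τ_{X×Y}| = 125.

Enumerate products U × V with U ∈ τ_X, V ∈ τ_Y (deduplicated):
  ∅ × ∅ = {} (∅)
  {δ} × {p14} = {(δ,p14)}
  {δ} × {p16} = {(δ,p16)}
  {ε} × {p14} = {(ε,p14)}
  {ε} × {p16} = {(ε,p16)}
  {ζ} × {p14} = {(ζ,p14)}
  {ζ} × {p16} = {(ζ,p16)}
  {δ} × {p14, p16} = {(δ,p14), (δ,p16)}
  {δ, ε} × {p14} = {(δ,p14), (ε,p14)}
  {δ, ζ} × {p14} = {(δ,p14), (ζ,p14)}
  {δ, ε} × {p16} = {(δ,p16), (ε,p16)}
  {δ, ζ} × {p16} = {(δ,p16), (ζ,p16)}
  {ε} × {p14, p16} = {(ε,p14), (ε,p16)}
  {ε, ζ} × {p14} = {(ε,p14), (ζ,p14)}
  {ε, ζ} × {p16} = {(ε,p16), (ζ,p16)}
  {ζ} × {p14, p16} = {(ζ,p14), (ζ,p16)}
  {δ} × {p14, p15, p16} = {(δ,p14), (δ,p15), (δ,p16)}
  {δ, ε, ζ} × {p14} = {(δ,p14), (ε,p14), (ζ,p14)}
  {δ, ε, ζ} × {p16} = {(δ,p16), (ε,p16), (ζ,p16)}
  {ε} × {p14, p15, p16} = {(ε,p14), (ε,p15), (ε,p16)}
  {ζ} × {p14, p15, p16} = {(ζ,p14), (ζ,p15), (ζ,p16)}
  {δ, ε} × {p14, p16} = {(δ,p14), (δ,p16), (ε,p14), (ε,p16)}
  {δ, ζ} × {p14, p16} = {(δ,p14), (δ,p16), (ζ,p14), (ζ,p16)}
  {ε, ζ} × {p14, p16} = {(ε,p14), (ε,p16), (ζ,p14), (ζ,p16)}
  {δ, ε} × {p14, p15, p16} = {(δ,p14), (δ,p15), (δ,p16), (ε,p14), (ε,p15), (ε,p16)}
  {δ, ζ} × {p14, p15, p16} = {(δ,p14), (δ,p15), (δ,p16), (ζ,p14), (ζ,p15), (ζ,p16)}
  {δ, ε, ζ} × {p14, p16} = {(δ,p14), (δ,p16), (ε,p14), (ε,p16), (ζ,p14), (ζ,p16)}
  {ε, ζ} × {p14, p15, p16} = {(ε,p14), (ε,p15), (ε,p16), (ζ,p14), (ζ,p15), (ζ,p16)}
  {δ, ε, ζ} × {p14, p15, p16} = {(δ,p14), (δ,p15), (δ,p16), (ε,p14), (ε,p15), (ε,p16), (ζ,p14), (ζ,p15), (ζ,p16)}
These 29 distinct sets form the basis B.
Close under arbitrary unions to get τ_{X×Y}; counting gives |τ_{X×Y}| = 125.


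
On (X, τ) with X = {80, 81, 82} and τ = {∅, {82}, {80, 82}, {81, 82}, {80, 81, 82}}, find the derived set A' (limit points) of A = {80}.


A' = ∅

For each x ∈ X, list the open sets U ∈ τ with x ∈ U, then check whether U ∩ (A ∖ {x}) ≠ ∅ for every such U.
  x = 80: open {80, 82} ∋ x has {80, 82} ∩ (A ∖ {80}) = ∅, so x is NOT a limit point.
  x = 81: open {81, 82} ∋ x has {81, 82} ∩ (A ∖ {81}) = ∅, so x is NOT a limit point.
  x = 82: open {82} ∋ x has {82} ∩ (A ∖ {82}) = ∅, so x is NOT a limit point.
Collecting: A' = ∅.


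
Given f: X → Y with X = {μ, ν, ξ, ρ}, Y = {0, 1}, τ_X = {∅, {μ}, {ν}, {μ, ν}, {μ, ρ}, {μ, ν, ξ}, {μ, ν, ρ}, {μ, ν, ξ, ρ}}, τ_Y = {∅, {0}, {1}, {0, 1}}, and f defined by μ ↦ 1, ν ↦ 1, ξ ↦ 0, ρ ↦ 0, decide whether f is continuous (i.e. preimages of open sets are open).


f is NOT continuous.

Compute f^{-1}(U) for each U ∈ τ_Y:
  U = ∅: f^{-1}(U) = ∅ ∈ τ_X ✓.
  U = {0}: f^{-1}(U) = {ξ, ρ} ∉ τ_X ✗.
  U = {1}: f^{-1}(U) = {μ, ν} ∈ τ_X ✓.
  U = {0, 1}: f^{-1}(U) = {μ, ν, ξ, ρ} ∈ τ_X ✓.
Found U = {0} with f^{-1}(U) = {ξ, ρ} not in τ_X. Therefore f is NOT continuous.


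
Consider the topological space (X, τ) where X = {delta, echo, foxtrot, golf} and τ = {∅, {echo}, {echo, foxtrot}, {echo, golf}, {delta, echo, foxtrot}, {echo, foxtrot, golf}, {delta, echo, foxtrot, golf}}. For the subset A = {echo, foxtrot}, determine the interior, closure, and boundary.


int(A) = {echo, foxtrot}, cl(A) = {delta, echo, foxtrot, golf}, ∂A = {delta, golf}.

Closed sets in (X, τ) are complements of opens:
  closed(X, τ) = {∅, {delta}, {golf}, {delta, foxtrot}, {delta, golf}, {delta, foxtrot, golf}, {delta, echo, foxtrot, golf}}.
int(A) = ⋃ {U ∈ τ : U ⊆ A}. Opens contained in A: ∅, {echo}, {echo, foxtrot}.
Taking the union of these: int(A) = {echo, foxtrot}.
cl(A) = ⋂ {C closed : A ⊆ C}. Closed sets containing A: {delta, echo, foxtrot, golf}.
Intersecting these: cl(A) = {delta, echo, foxtrot, golf}.
∂A = cl(A) ∖ int(A) = {delta, echo, foxtrot, golf} ∖ {echo, foxtrot} = {delta, golf}.


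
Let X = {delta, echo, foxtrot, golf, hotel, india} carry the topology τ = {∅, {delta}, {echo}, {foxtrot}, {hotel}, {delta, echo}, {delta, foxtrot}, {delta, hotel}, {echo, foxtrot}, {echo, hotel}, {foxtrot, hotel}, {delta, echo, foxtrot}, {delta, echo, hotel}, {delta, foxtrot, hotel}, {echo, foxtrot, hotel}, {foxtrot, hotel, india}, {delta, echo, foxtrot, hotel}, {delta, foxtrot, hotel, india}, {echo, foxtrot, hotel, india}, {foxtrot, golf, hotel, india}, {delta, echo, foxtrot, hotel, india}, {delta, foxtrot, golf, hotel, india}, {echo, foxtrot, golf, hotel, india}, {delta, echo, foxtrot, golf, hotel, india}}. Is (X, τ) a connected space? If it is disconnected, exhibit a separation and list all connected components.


(X, τ) is disconnected; components = [{delta}, {echo}, {foxtrot, golf, hotel, india}].

Find clopen sets (U ∈ τ with X ∖ U ∈ τ):
  U = ∅, X ∖ U = {delta, echo, foxtrot, golf, hotel, india} — both open, so U is clopen.
  U = {delta}, X ∖ U = {echo, foxtrot, golf, hotel, india} — both open, so U is clopen.
  U = {echo}, X ∖ U = {delta, foxtrot, golf, hotel, india} — both open, so U is clopen.
  U = {delta, echo}, X ∖ U = {foxtrot, golf, hotel, india} — both open, so U is clopen.
  U = {foxtrot, golf, hotel, india}, X ∖ U = {delta, echo} — both open, so U is clopen.
  U = {delta, foxtrot, golf, hotel, india}, X ∖ U = {echo} — both open, so U is clopen.
  U = {echo, foxtrot, golf, hotel, india}, X ∖ U = {delta} — both open, so U is clopen.
  U = {delta, echo, foxtrot, golf, hotel, india}, X ∖ U = ∅ — both open, so U is clopen.
Nontrivial clopen(s) exist: e.g. {delta}. So (X, τ) is disconnected.
Compute connected components by grouping points that agree on all clopens:
  component: {delta}
  component: {echo}
  component: {foxtrot, golf, hotel, india}


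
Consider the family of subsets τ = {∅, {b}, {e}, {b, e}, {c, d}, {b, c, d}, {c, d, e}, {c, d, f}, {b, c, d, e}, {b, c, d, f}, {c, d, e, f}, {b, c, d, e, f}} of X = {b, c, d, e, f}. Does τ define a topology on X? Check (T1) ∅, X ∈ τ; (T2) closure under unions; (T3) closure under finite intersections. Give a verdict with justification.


τ IS a topology on X.

Axiom (T1): ∅ ∈ τ? Yes; X ∈ τ? Yes.
Axiom (T2/T3): check pairwise unions and intersections of members of τ.
All pairwise intersections and unions checked — each lies in τ. Therefore τ satisfies (T1), (T2), (T3): it IS a topology on X.


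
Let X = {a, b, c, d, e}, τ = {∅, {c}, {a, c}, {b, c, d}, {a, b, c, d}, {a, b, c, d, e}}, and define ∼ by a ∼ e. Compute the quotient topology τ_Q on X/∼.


X/∼ = {[a=e], [b], [c], [d]}; |τ_Q| = 4.

Equivalence classes: [a=e], [b], [c], [d].
Quotient map π: X → X/∼ sends a ↦ [a=e], b ↦ [b], c ↦ [c], d ↦ [d], e ↦ [a=e].
For each subset V ⊆ X/∼, compute π^{-1}(V) ⊆ X and check whether π^{-1}(V) ∈ τ. V is open in τ_Q iff π^{-1}(V) ∈ τ.
  V = {}: π^{-1}(V) = ∅ ∈ τ ✓.
  V = {[a=e]}: π^{-1}(V) = {a, e} ∉ τ ✗.
  V = {[b]}: π^{-1}(V) = {b} ∉ τ ✗.
  V = {[a=e], [b]}: π^{-1}(V) = {a, b, e} ∉ τ ✗.
  V = {[c]}: π^{-1}(V) = {c} ∈ τ ✓.
  V = {[a=e], [c]}: π^{-1}(V) = {a, c, e} ∉ τ ✗.
  V = {[b], [c]}: π^{-1}(V) = {b, c} ∉ τ ✗.
  V = {[a=e], [b], [c]}: π^{-1}(V) = {a, b, c, e} ∉ τ ✗.
  V = {[d]}: π^{-1}(V) = {d} ∉ τ ✗.
  V = {[a=e], [d]}: π^{-1}(V) = {a, d, e} ∉ τ ✗.
  V = {[b], [d]}: π^{-1}(V) = {b, d} ∉ τ ✗.
  V = {[a=e], [b], [d]}: π^{-1}(V) = {a, b, d, e} ∉ τ ✗.
  V = {[c], [d]}: π^{-1}(V) = {c, d} ∉ τ ✗.
  V = {[a=e], [c], [d]}: π^{-1}(V) = {a, c, d, e} ∉ τ ✗.
  V = {[b], [c], [d]}: π^{-1}(V) = {b, c, d} ∈ τ ✓.
  V = {[a=e], [b], [c], [d]}: π^{-1}(V) = {a, b, c, d, e} ∈ τ ✓.
Open sets in the quotient: τ_Q = {{}, {[c]}, {[b], [c], [d]}, {[a=e], [b], [c], [d]}} (4 elements).


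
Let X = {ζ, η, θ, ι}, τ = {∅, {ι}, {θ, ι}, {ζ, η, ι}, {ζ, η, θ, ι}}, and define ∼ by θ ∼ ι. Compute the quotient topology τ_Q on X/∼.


X/∼ = {[ζ], [η], [θ=ι]}; |τ_Q| = 3.

Equivalence classes: [ζ], [η], [θ=ι].
Quotient map π: X → X/∼ sends ζ ↦ [ζ], η ↦ [η], θ ↦ [θ=ι], ι ↦ [θ=ι].
For each subset V ⊆ X/∼, compute π^{-1}(V) ⊆ X and check whether π^{-1}(V) ∈ τ. V is open in τ_Q iff π^{-1}(V) ∈ τ.
  V = {}: π^{-1}(V) = ∅ ∈ τ ✓.
  V = {[ζ]}: π^{-1}(V) = {ζ} ∉ τ ✗.
  V = {[η]}: π^{-1}(V) = {η} ∉ τ ✗.
  V = {[ζ], [η]}: π^{-1}(V) = {ζ, η} ∉ τ ✗.
  V = {[θ=ι]}: π^{-1}(V) = {θ, ι} ∈ τ ✓.
  V = {[ζ], [θ=ι]}: π^{-1}(V) = {ζ, θ, ι} ∉ τ ✗.
  V = {[η], [θ=ι]}: π^{-1}(V) = {η, θ, ι} ∉ τ ✗.
  V = {[ζ], [η], [θ=ι]}: π^{-1}(V) = {ζ, η, θ, ι} ∈ τ ✓.
Open sets in the quotient: τ_Q = {{}, {[θ=ι]}, {[ζ], [η], [θ=ι]}} (3 elements).


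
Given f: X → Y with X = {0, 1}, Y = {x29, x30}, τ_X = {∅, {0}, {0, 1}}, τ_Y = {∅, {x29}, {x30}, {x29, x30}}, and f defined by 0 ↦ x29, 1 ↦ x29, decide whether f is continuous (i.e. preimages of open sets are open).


f IS continuous.

Compute f^{-1}(U) for each U ∈ τ_Y:
  U = ∅: f^{-1}(U) = ∅ ∈ τ_X ✓.
  U = {x29}: f^{-1}(U) = {0, 1} ∈ τ_X ✓.
  U = {x30}: f^{-1}(U) = ∅ ∈ τ_X ✓.
  U = {x29, x30}: f^{-1}(U) = {0, 1} ∈ τ_X ✓.
Every preimage lies in τ_X, so f IS continuous.


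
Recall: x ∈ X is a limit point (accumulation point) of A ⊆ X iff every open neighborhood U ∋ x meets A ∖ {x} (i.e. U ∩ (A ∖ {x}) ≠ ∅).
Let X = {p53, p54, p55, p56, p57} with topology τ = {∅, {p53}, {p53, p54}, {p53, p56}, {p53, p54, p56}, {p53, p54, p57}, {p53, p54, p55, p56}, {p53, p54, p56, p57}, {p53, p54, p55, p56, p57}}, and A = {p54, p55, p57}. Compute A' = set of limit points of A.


A' = {p55, p57}

For each x ∈ X, list the open sets U ∈ τ with x ∈ U, then check whether U ∩ (A ∖ {x}) ≠ ∅ for every such U.
  x = p53: open {p53} ∋ x has {p53} ∩ (A ∖ {p53}) = ∅, so x is NOT a limit point.
  x = p54: open {p53, p54} ∋ x has {p53, p54} ∩ (A ∖ {p54}) = ∅, so x is NOT a limit point.
  x = p55: opens ∋ x are {p53, p54, p55, p56}, {p53, p54, p55, p56, p57}; each meets A ∖ {p55}, so x IS a limit point.
  x = p56: open {p53, p56} ∋ x has {p53, p56} ∩ (A ∖ {p56}) = ∅, so x is NOT a limit point.
  x = p57: opens ∋ x are {p53, p54, p57}, {p53, p54, p56, p57}, {p53, p54, p55, p56, p57}; each meets A ∖ {p57}, so x IS a limit point.
Collecting: A' = {p55, p57}.
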